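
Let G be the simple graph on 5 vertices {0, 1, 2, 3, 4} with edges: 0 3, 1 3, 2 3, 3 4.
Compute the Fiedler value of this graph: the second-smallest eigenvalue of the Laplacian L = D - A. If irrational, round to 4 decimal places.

With the vertex order [0, 1, 2, 3, 4], the degrees are [1, 1, 1, 4, 1], giving D = diag(1, 1, 1, 4, 1) and L = D - A. The sorted Laplacian eigenvalues are [0, 1, 1, 1, 5]; the algebraic connectivity is the second entry, 1. The eigenvalues sum to 8, which equals trace(L) = 2|E|. The largest eigenvalue, 5, is at most the vertex count 5.

1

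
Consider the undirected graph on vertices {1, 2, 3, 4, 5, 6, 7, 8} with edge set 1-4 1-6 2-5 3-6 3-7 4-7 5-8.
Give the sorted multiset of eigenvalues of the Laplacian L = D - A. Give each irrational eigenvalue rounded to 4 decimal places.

Each diagonal entry of L is the vertex degree and each off-diagonal entry is -1 where an edge is present, 0 otherwise; in the order [1, 2, 3, 4, 5, 6, 7, 8] the diagonal is [2, 1, 2, 2, 2, 2, 2, 1]. Since every row of L sums to 0, the all-ones vector is in the kernel and 0 is an eigenvalue. The 2 zero eigenvalues correspond to the 2 connected components.

[0, 0, 1, 1.3820, 1.3820, 3, 3.6180, 3.6180]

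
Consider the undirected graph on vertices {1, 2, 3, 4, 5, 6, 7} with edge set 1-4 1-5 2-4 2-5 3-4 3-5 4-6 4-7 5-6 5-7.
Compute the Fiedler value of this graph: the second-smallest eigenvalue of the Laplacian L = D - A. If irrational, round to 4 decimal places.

With the vertex order [1, 2, 3, 4, 5, 6, 7], the degrees are [2, 2, 2, 5, 5, 2, 2], giving D = diag(2, 2, 2, 5, 5, 2, 2) and L = D - A. Computing the eigenvalues of L and sorting gives [0, 2, 2, 2, 2, 5, 7]. The Fiedler value lambda_2 = 2 is strictly positive, so the graph is connected. The eigenvalues sum to 20, which equals trace(L) = 2|E|.

2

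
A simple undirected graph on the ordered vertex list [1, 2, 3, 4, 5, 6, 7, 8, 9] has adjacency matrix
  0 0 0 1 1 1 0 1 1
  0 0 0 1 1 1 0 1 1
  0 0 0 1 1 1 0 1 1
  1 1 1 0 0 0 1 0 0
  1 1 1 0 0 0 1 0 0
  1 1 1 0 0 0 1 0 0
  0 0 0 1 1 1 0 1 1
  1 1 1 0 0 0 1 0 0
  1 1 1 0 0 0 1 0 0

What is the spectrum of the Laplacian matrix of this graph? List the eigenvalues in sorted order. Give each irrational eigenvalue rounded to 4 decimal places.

Each diagonal entry of L is the vertex degree and each off-diagonal entry is -1 where an edge is present, 0 otherwise; in the order [1, 2, 3, 4, 5, 6, 7, 8, 9] the diagonal is [5, 5, 5, 4, 4, 4, 5, 4, 4]. Diagonalising L (or applying a numerical eigensolver to the 9x9 matrix) gives the spectrum above.

[0, 4, 4, 4, 4, 5, 5, 5, 9]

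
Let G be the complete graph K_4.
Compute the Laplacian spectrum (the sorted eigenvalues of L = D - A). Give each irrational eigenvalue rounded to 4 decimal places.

[0, 4, 4, 4]

The graph has 4 vertices and degree multiset [3, 3, 3, 3]; D is the diagonal matrix of degrees and L = D - A. Since every row of L sums to 0, the all-ones vector is in the kernel and 0 is an eigenvalue. The single zero eigenvalue shows the graph is connected. There is one zero in the spectrum, matching the 1 component. The largest eigenvalue, 4, is at most the vertex count 4.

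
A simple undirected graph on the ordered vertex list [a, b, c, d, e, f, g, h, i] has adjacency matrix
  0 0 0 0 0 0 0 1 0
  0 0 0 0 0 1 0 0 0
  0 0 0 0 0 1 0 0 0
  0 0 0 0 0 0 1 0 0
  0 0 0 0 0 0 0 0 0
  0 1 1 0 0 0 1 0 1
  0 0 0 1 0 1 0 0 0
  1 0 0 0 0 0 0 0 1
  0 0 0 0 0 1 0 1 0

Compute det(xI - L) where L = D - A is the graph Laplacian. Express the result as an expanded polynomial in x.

With the vertex order [a, b, c, d, e, f, g, h, i], the degrees are [1, 1, 1, 1, 0, 4, 2, 2, 2], giving D = diag(1, 1, 1, 1, 0, 4, 2, 2, 2) and L = D - A. L has integer entries, so p(x) = det(xI - L) has integer coefficients. Expanding the determinant yields x^9 - 14x^8 + 75x^7 - 198x^6 + 275x^5 - 198x^4 + 67x^3 - 8x^2. Since p(0) = det(-L) = 0, x divides p(x). The largest eigenvalue, 5.1732, is at most the vertex count 9.

x^9 - 14x^8 + 75x^7 - 198x^6 + 275x^5 - 198x^4 + 67x^3 - 8x^2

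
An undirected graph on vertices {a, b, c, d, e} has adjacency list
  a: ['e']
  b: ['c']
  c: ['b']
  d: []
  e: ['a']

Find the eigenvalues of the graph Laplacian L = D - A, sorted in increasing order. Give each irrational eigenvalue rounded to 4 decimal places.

With the vertex order [a, b, c, d, e], the degrees are [1, 1, 1, 0, 1], giving D = diag(1, 1, 1, 0, 1) and L = D - A. Since every row of L sums to 0, the all-ones vector is in the kernel and 0 is an eigenvalue. The 3 zero eigenvalues correspond to the 3 connected components. There are 3 zeros in the spectrum, matching the 3 components. The eigenvalues sum to 4, which equals trace(L) = 2|E|.

[0, 0, 0, 2, 2]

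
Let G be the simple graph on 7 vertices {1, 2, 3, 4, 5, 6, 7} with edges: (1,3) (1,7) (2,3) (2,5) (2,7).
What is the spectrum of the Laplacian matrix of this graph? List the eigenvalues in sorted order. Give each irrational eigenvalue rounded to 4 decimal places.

[0, 0, 0, 0.8299, 2, 2.6889, 4.4812]

With the vertex order [1, 2, 3, 4, 5, 6, 7], the degrees are [2, 3, 2, 0, 1, 0, 2], giving D = diag(2, 3, 2, 0, 1, 0, 2) and L = D - A. L is symmetric positive semidefinite, so every eigenvalue is real and nonnegative. The 3 zero eigenvalues correspond to the 3 connected components. The largest eigenvalue, 4.4812, is at most the vertex count 7. The eigenvalues sum to 10, which equals trace(L) = 2|E|.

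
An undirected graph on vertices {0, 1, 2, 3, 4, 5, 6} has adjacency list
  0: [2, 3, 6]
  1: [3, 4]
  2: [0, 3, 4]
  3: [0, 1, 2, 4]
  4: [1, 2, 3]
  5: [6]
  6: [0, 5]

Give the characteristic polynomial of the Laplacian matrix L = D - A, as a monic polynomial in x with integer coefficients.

x^7 - 18x^6 + 127x^5 - 442x^4 + 778x^3 - 620x^2 + 147x

With the vertex order [0, 1, 2, 3, 4, 5, 6], the degrees are [3, 2, 3, 4, 3, 1, 2], giving D = diag(3, 2, 3, 4, 3, 1, 2) and L = D - A. Computing det(xI - L) by cofactor expansion (or equivalently via sum-over-permutations) gives x^7 - 18x^6 + 127x^5 - 442x^4 + 778x^3 - 620x^2 + 147x. The coefficient of x^6 equals -trace(L) = -18, matching the sum of degrees. There is one zero in the spectrum, matching the 1 component.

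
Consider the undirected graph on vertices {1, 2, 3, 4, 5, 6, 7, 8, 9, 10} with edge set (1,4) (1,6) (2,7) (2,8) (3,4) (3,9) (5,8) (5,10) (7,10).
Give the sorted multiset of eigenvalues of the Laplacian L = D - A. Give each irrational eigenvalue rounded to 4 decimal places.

With the vertex order [1, 2, 3, 4, 5, 6, 7, 8, 9, 10], the degrees are [2, 2, 2, 2, 2, 1, 2, 2, 1, 2], giving D = diag(2, 2, 2, 2, 2, 1, 2, 2, 1, 2) and L = D - A. The multiplicity of 0 as a Laplacian eigenvalue equals the number of connected components. The 2 zero eigenvalues correspond to the 2 connected components. The largest eigenvalue, 3.6180, is at most the vertex count 10.

[0, 0, 0.3820, 1.3820, 1.3820, 1.3820, 2.6180, 3.6180, 3.6180, 3.6180]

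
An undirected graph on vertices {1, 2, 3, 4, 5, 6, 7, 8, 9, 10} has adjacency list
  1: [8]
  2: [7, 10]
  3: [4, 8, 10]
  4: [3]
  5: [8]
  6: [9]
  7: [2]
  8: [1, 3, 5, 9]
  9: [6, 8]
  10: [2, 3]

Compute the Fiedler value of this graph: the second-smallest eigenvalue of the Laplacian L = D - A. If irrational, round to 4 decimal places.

Each diagonal entry of L is the vertex degree and each off-diagonal entry is -1 where an edge is present, 0 otherwise; in the order [1, 2, 3, 4, 5, 6, 7, 8, 9, 10] the diagonal is [1, 2, 3, 1, 1, 1, 1, 4, 2, 2]. The smallest Laplacian eigenvalue is always 0. The next one, lambda_2 = 0.1769, measures how hard the graph is to disconnect: larger values mean better connectivity. The eigenvalues sum to 18, which equals trace(L) = 2|E|. There is one zero in the spectrum, matching the 1 component.

0.1769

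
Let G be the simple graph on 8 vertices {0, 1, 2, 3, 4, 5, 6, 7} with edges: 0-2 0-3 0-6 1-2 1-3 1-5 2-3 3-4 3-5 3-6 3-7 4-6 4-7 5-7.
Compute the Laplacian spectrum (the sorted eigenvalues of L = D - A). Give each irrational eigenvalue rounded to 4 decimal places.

[0, 1.7530, 1.7530, 3.4450, 3.4450, 4.8019, 4.8019, 8]

Reading degrees in the order [0, 1, 2, 3, 4, 5, 6, 7] gives [3, 3, 3, 7, 3, 3, 3, 3]; set D = diag(3, 3, 3, 7, 3, 3, 3, 3) and form L = D - A. Since every row of L sums to 0, the all-ones vector is in the kernel and 0 is an eigenvalue. The single zero eigenvalue shows the graph is connected. The eigenvalues sum to 28, which equals trace(L) = 2|E|.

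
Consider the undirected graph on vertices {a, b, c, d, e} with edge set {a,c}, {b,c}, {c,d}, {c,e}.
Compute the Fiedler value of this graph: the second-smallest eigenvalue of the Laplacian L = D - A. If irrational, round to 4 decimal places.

1

With the vertex order [a, b, c, d, e], the degrees are [1, 1, 4, 1, 1], giving D = diag(1, 1, 4, 1, 1) and L = D - A. Computing the eigenvalues of L and sorting gives [0, 1, 1, 1, 5]. The Fiedler value lambda_2 = 1 is strictly positive, so the graph is connected. The eigenvalues sum to 8, which equals trace(L) = 2|E|.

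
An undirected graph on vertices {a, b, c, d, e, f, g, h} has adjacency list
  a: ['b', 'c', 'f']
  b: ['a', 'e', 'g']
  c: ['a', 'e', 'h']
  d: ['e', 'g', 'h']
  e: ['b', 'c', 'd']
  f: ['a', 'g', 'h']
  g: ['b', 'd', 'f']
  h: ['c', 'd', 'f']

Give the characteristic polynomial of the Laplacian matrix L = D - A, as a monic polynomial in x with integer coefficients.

With the vertex order [a, b, c, d, e, f, g, h], the degrees are [3, 3, 3, 3, 3, 3, 3, 3], giving D = diag(3, 3, 3, 3, 3, 3, 3, 3) and L = D - A. Computing det(xI - L) by cofactor expansion (or equivalently via sum-over-permutations) gives x^8 - 24x^7 + 240x^6 - 1296x^5 + 4080x^4 - 7488x^3 + 7424x^2 - 3072x. The coefficient of x^7 equals -trace(L) = -24, matching the sum of degrees. By the matrix-tree theorem the graph has (1/8) * product of the nonzero eigenvalues = 384 spanning trees. There is one zero in the spectrum, matching the 1 component.

x^8 - 24x^7 + 240x^6 - 1296x^5 + 4080x^4 - 7488x^3 + 7424x^2 - 3072x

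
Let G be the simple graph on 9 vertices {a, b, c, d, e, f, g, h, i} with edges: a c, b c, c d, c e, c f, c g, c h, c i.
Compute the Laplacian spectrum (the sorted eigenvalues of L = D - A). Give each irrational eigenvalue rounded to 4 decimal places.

With the vertex order [a, b, c, d, e, f, g, h, i], the degrees are [1, 1, 8, 1, 1, 1, 1, 1, 1], giving D = diag(1, 1, 8, 1, 1, 1, 1, 1, 1) and L = D - A. Since every row of L sums to 0, the all-ones vector is in the kernel and 0 is an eigenvalue. The single zero eigenvalue shows the graph is connected. There is one zero in the spectrum, matching the 1 component.

[0, 1, 1, 1, 1, 1, 1, 1, 9]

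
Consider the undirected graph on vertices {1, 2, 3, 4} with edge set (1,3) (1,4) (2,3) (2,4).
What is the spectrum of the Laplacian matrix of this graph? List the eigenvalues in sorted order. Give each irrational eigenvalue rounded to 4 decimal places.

Each diagonal entry of L is the vertex degree and each off-diagonal entry is -1 where an edge is present, 0 otherwise; in the order [1, 2, 3, 4] the diagonal is [2, 2, 2, 2]. Diagonalising L (or applying a numerical eigensolver to the 4x4 matrix) gives the spectrum above. By the matrix-tree theorem the graph has (1/4) * product of the nonzero eigenvalues = 4 spanning trees.

[0, 2, 2, 4]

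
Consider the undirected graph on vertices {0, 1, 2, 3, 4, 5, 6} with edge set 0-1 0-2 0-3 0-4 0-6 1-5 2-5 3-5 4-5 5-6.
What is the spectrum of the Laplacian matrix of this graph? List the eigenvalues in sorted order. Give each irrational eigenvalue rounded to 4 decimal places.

[0, 2, 2, 2, 2, 5, 7]

With the vertex order [0, 1, 2, 3, 4, 5, 6], the degrees are [5, 2, 2, 2, 2, 5, 2], giving D = diag(5, 2, 2, 2, 2, 5, 2) and L = D - A. Diagonalising L (or applying a numerical eigensolver to the 7x7 matrix) gives the spectrum above. The eigenvalues sum to 20, which equals trace(L) = 2|E|. By the matrix-tree theorem the graph has (1/7) * product of the nonzero eigenvalues = 80 spanning trees.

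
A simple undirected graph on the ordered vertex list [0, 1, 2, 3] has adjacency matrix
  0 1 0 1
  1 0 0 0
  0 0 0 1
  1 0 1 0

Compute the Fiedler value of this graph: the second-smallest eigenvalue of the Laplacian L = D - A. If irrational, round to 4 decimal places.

0.5858

With the vertex order [0, 1, 2, 3], the degrees are [2, 1, 1, 2], giving D = diag(2, 1, 1, 2) and L = D - A. The smallest Laplacian eigenvalue is always 0. The next one, lambda_2 = 0.5858, measures how hard the graph is to disconnect: larger values mean better connectivity. The largest eigenvalue, 3.4142, is at most the vertex count 4.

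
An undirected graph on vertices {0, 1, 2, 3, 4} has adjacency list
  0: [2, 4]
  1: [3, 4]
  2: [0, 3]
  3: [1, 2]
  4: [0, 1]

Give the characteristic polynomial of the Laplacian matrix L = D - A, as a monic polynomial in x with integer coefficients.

x^5 - 10x^4 + 35x^3 - 50x^2 + 25x

Each diagonal entry of L is the vertex degree and each off-diagonal entry is -1 where an edge is present, 0 otherwise; in the order [0, 1, 2, 3, 4] the diagonal is [2, 2, 2, 2, 2]. L has integer entries, so p(x) = det(xI - L) has integer coefficients. Expanding the determinant yields x^5 - 10x^4 + 35x^3 - 50x^2 + 25x. The coefficient of x^4 equals -trace(L) = -10, matching the sum of degrees. By the matrix-tree theorem the graph has (1/5) * product of the nonzero eigenvalues = 5 spanning trees.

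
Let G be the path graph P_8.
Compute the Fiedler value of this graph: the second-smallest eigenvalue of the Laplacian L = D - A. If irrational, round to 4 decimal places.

The graph has 8 vertices and degree multiset [2, 2, 2, 2, 2, 2, 1, 1]; D is the diagonal matrix of degrees and L = D - A. The smallest Laplacian eigenvalue is always 0. The next one, lambda_2 = 0.1522, measures how hard the graph is to disconnect: larger values mean better connectivity. The eigenvalues sum to 14, which equals trace(L) = 2|E|. There is one zero in the spectrum, matching the 1 component.

0.1522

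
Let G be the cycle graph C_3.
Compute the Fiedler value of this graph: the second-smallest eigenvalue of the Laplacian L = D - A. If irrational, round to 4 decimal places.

The graph has 3 vertices and degree multiset [2, 2, 2]; D is the diagonal matrix of degrees and L = D - A. The sorted Laplacian eigenvalues are [0, 3, 3]; the algebraic connectivity is the second entry, 3. By the matrix-tree theorem the graph has (1/3) * product of the nonzero eigenvalues = 3 spanning trees.

3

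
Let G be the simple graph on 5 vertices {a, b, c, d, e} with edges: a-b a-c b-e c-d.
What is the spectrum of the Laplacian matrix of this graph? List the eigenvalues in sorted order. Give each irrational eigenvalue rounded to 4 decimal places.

With the vertex order [a, b, c, d, e], the degrees are [2, 2, 2, 1, 1], giving D = diag(2, 2, 2, 1, 1) and L = D - A. The multiplicity of 0 as a Laplacian eigenvalue equals the number of connected components. The single zero eigenvalue shows the graph is connected. There is one zero in the spectrum, matching the 1 component.

[0, 0.3820, 1.3820, 2.6180, 3.6180]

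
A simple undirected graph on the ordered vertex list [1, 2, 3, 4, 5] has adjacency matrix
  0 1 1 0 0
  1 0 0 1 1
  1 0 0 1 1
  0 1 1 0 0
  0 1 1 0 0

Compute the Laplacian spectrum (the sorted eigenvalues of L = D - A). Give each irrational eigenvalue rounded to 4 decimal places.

Each diagonal entry of L is the vertex degree and each off-diagonal entry is -1 where an edge is present, 0 otherwise; in the order [1, 2, 3, 4, 5] the diagonal is [2, 3, 3, 2, 2]. Since every row of L sums to 0, the all-ones vector is in the kernel and 0 is an eigenvalue. The single zero eigenvalue shows the graph is connected.

[0, 2, 2, 3, 5]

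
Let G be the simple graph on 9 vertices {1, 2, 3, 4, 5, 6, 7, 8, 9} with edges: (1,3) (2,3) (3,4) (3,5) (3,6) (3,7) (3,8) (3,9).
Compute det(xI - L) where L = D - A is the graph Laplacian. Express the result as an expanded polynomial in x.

Reading degrees in the order [1, 2, 3, 4, 5, 6, 7, 8, 9] gives [1, 1, 8, 1, 1, 1, 1, 1, 1]; set D = diag(1, 1, 8, 1, 1, 1, 1, 1, 1) and form L = D - A. L has integer entries, so p(x) = det(xI - L) has integer coefficients. Expanding the determinant yields x^9 - 16x^8 + 84x^7 - 224x^6 + 350x^5 - 336x^4 + 196x^3 - 64x^2 + 9x. The coefficient of x^8 equals -trace(L) = -16, matching the sum of degrees. There is one zero in the spectrum, matching the 1 component.

x^9 - 16x^8 + 84x^7 - 224x^6 + 350x^5 - 336x^4 + 196x^3 - 64x^2 + 9x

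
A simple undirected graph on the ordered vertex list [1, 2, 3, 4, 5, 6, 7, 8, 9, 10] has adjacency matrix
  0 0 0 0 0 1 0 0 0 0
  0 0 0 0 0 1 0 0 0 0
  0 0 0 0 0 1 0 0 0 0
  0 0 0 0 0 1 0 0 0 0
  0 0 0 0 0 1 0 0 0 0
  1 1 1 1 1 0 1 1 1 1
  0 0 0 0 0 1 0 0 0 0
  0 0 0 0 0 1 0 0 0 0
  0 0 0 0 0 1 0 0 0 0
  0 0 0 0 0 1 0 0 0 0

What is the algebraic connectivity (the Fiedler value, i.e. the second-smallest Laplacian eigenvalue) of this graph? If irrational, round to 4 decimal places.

1

Each diagonal entry of L is the vertex degree and each off-diagonal entry is -1 where an edge is present, 0 otherwise; in the order [1, 2, 3, 4, 5, 6, 7, 8, 9, 10] the diagonal is [1, 1, 1, 1, 1, 9, 1, 1, 1, 1]. The sorted Laplacian eigenvalues are [0, 1, 1, 1, 1, 1, 1, 1, 1, 10]; the algebraic connectivity is the second entry, 1. There is one zero in the spectrum, matching the 1 component. The largest eigenvalue, 10, is at most the vertex count 10.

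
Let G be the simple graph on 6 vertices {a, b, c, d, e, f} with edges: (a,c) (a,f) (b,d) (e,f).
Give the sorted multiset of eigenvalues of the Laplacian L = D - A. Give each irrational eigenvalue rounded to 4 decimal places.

[0, 0, 0.5858, 2, 2, 3.4142]

Reading degrees in the order [a, b, c, d, e, f] gives [2, 1, 1, 1, 1, 2]; set D = diag(2, 1, 1, 1, 1, 2) and form L = D - A. Since every row of L sums to 0, the all-ones vector is in the kernel and 0 is an eigenvalue. The 2 zero eigenvalues correspond to the 2 connected components.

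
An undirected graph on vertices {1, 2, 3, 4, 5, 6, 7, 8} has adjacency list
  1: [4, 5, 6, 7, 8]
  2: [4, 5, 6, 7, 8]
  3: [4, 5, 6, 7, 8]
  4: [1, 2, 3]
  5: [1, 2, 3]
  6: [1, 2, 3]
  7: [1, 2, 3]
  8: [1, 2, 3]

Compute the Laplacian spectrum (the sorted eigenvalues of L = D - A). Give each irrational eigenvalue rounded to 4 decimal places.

Each diagonal entry of L is the vertex degree and each off-diagonal entry is -1 where an edge is present, 0 otherwise; in the order [1, 2, 3, 4, 5, 6, 7, 8] the diagonal is [5, 5, 5, 3, 3, 3, 3, 3]. The multiplicity of 0 as a Laplacian eigenvalue equals the number of connected components. The single zero eigenvalue shows the graph is connected. The eigenvalues sum to 30, which equals trace(L) = 2|E|.

[0, 3, 3, 3, 3, 5, 5, 8]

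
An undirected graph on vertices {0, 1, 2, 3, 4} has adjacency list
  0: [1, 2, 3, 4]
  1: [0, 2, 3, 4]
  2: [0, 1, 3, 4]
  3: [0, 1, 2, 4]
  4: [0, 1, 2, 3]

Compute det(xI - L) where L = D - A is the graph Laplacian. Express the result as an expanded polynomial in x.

Reading degrees in the order [0, 1, 2, 3, 4] gives [4, 4, 4, 4, 4]; set D = diag(4, 4, 4, 4, 4) and form L = D - A. The eigenvalues of L are [0, 5, 5, 5, 5]; the characteristic polynomial is the product of (x - lambda_i), which multiplies out to x^5 - 20x^4 + 150x^3 - 500x^2 + 625x. The constant term is 0 because L is singular (the all-ones vector lies in its kernel). By the matrix-tree theorem the graph has (1/5) * product of the nonzero eigenvalues = 125 spanning trees.

x^5 - 20x^4 + 150x^3 - 500x^2 + 625x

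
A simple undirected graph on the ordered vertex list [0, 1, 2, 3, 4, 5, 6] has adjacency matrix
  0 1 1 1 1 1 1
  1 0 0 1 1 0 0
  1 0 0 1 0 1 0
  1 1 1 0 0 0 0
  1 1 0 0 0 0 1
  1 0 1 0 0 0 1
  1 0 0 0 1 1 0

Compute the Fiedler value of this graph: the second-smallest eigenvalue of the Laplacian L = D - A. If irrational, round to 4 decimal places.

2

Reading degrees in the order [0, 1, 2, 3, 4, 5, 6] gives [6, 3, 3, 3, 3, 3, 3]; set D = diag(6, 3, 3, 3, 3, 3, 3) and form L = D - A. Computing the eigenvalues of L and sorting gives [0, 2, 2, 4, 4, 5, 7]. The Fiedler value lambda_2 = 2 is strictly positive, so the graph is connected. The largest eigenvalue, 7, is at most the vertex count 7.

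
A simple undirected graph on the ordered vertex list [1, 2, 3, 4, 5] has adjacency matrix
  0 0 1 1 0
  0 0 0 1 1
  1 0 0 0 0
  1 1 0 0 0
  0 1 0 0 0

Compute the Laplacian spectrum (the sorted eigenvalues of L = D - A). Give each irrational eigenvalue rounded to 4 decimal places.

[0, 0.3820, 1.3820, 2.6180, 3.6180]

Each diagonal entry of L is the vertex degree and each off-diagonal entry is -1 where an edge is present, 0 otherwise; in the order [1, 2, 3, 4, 5] the diagonal is [2, 2, 1, 2, 1]. The multiplicity of 0 as a Laplacian eigenvalue equals the number of connected components. The eigenvalues sum to 8, which equals trace(L) = 2|E|.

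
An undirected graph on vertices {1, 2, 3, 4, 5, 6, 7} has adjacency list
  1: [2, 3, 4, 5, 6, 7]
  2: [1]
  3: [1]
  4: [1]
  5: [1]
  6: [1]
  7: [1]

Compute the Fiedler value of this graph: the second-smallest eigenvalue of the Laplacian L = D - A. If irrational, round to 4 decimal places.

Reading degrees in the order [1, 2, 3, 4, 5, 6, 7] gives [6, 1, 1, 1, 1, 1, 1]; set D = diag(6, 1, 1, 1, 1, 1, 1) and form L = D - A. Computing the eigenvalues of L and sorting gives [0, 1, 1, 1, 1, 1, 7]. The Fiedler value lambda_2 = 1 is strictly positive, so the graph is connected.

1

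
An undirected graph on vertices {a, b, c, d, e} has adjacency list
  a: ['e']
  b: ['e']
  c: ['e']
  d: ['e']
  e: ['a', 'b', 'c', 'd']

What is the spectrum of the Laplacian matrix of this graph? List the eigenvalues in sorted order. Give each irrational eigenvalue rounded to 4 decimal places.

Each diagonal entry of L is the vertex degree and each off-diagonal entry is -1 where an edge is present, 0 otherwise; in the order [a, b, c, d, e] the diagonal is [1, 1, 1, 1, 4]. L is symmetric positive semidefinite, so every eigenvalue is real and nonnegative. The single zero eigenvalue shows the graph is connected. By the matrix-tree theorem the graph has (1/5) * product of the nonzero eigenvalues = 1 spanning tree.

[0, 1, 1, 1, 5]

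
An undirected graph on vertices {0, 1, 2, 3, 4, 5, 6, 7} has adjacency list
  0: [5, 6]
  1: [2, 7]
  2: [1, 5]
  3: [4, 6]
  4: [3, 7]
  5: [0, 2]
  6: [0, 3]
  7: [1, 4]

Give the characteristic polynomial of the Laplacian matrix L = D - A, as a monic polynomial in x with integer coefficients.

x^8 - 16x^7 + 104x^6 - 352x^5 + 660x^4 - 672x^3 + 336x^2 - 64x

With the vertex order [0, 1, 2, 3, 4, 5, 6, 7], the degrees are [2, 2, 2, 2, 2, 2, 2, 2], giving D = diag(2, 2, 2, 2, 2, 2, 2, 2) and L = D - A. L has integer entries, so p(x) = det(xI - L) has integer coefficients. Expanding the determinant yields x^8 - 16x^7 + 104x^6 - 352x^5 + 660x^4 - 672x^3 + 336x^2 - 64x. The constant term is 0 because L is singular (the all-ones vector lies in its kernel). By the matrix-tree theorem the graph has (1/8) * product of the nonzero eigenvalues = 8 spanning trees. There is one zero in the spectrum, matching the 1 component.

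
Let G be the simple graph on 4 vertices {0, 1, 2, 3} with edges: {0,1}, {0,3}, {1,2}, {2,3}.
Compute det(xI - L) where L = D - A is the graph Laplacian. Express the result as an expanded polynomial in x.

x^4 - 8x^3 + 20x^2 - 16x

Each diagonal entry of L is the vertex degree and each off-diagonal entry is -1 where an edge is present, 0 otherwise; in the order [0, 1, 2, 3] the diagonal is [2, 2, 2, 2]. L has integer entries, so p(x) = det(xI - L) has integer coefficients. Expanding the determinant yields x^4 - 8x^3 + 20x^2 - 16x. The constant term is 0 because L is singular (the all-ones vector lies in its kernel). The largest eigenvalue, 4, is at most the vertex count 4. The eigenvalues sum to 8, which equals trace(L) = 2|E|.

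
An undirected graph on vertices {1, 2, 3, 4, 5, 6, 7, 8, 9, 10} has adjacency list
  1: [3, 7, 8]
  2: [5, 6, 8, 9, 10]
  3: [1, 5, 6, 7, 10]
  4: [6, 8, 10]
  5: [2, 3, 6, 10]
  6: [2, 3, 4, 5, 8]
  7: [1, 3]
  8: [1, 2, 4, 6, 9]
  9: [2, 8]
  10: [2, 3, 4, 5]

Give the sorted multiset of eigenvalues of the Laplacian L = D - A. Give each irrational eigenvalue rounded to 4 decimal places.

Reading degrees in the order [1, 2, 3, 4, 5, 6, 7, 8, 9, 10] gives [3, 5, 5, 3, 4, 5, 2, 5, 2, 4]; set D = diag(3, 5, 5, 3, 4, 5, 2, 5, 2, 4) and form L = D - A. L is symmetric positive semidefinite, so every eigenvalue is real and nonnegative. The single zero eigenvalue shows the graph is connected. The eigenvalues sum to 38, which equals trace(L) = 2|E|. By the matrix-tree theorem the graph has (1/10) * product of the nonzero eigenvalues = 11421 spanning trees.

[0, 1.1272, 1.8014, 2.8122, 3.3945, 4.2493, 5.1236, 5.7087, 6.6018, 7.1814]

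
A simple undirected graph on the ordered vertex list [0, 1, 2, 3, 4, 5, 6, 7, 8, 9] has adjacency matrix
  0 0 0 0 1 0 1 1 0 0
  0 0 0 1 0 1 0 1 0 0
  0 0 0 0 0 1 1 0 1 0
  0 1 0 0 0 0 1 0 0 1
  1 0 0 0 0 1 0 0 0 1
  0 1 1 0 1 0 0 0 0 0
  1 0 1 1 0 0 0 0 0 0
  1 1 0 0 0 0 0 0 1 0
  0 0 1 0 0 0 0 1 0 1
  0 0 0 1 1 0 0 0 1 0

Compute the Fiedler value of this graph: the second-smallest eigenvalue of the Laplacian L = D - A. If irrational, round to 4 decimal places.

Each diagonal entry of L is the vertex degree and each off-diagonal entry is -1 where an edge is present, 0 otherwise; in the order [0, 1, 2, 3, 4, 5, 6, 7, 8, 9] the diagonal is [3, 3, 3, 3, 3, 3, 3, 3, 3, 3]. The smallest Laplacian eigenvalue is always 0. The next one, lambda_2 = 2, measures how hard the graph is to disconnect: larger values mean better connectivity. There is one zero in the spectrum, matching the 1 component.

2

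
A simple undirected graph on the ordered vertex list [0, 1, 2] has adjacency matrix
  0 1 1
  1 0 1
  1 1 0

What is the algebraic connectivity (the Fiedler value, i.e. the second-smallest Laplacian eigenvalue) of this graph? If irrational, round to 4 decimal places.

3

Reading degrees in the order [0, 1, 2] gives [2, 2, 2]; set D = diag(2, 2, 2) and form L = D - A. The smallest Laplacian eigenvalue is always 0. The next one, lambda_2 = 3, measures how hard the graph is to disconnect: larger values mean better connectivity. The eigenvalues sum to 6, which equals trace(L) = 2|E|.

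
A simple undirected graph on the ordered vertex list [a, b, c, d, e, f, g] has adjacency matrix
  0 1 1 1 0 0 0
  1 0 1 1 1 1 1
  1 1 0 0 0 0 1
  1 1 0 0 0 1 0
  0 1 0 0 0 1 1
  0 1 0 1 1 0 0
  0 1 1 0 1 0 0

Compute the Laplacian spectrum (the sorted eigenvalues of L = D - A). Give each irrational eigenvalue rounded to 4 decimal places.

[0, 2, 2, 4, 4, 5, 7]

Reading degrees in the order [a, b, c, d, e, f, g] gives [3, 6, 3, 3, 3, 3, 3]; set D = diag(3, 6, 3, 3, 3, 3, 3) and form L = D - A. Since every row of L sums to 0, the all-ones vector is in the kernel and 0 is an eigenvalue. The single zero eigenvalue shows the graph is connected.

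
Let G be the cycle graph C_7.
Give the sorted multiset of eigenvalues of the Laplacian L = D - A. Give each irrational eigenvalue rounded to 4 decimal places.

The graph has 7 vertices and degree multiset [2, 2, 2, 2, 2, 2, 2]; D is the diagonal matrix of degrees and L = D - A. The multiplicity of 0 as a Laplacian eigenvalue equals the number of connected components. There is one zero in the spectrum, matching the 1 component.

[0, 0.7530, 0.7530, 2.4450, 2.4450, 3.8019, 3.8019]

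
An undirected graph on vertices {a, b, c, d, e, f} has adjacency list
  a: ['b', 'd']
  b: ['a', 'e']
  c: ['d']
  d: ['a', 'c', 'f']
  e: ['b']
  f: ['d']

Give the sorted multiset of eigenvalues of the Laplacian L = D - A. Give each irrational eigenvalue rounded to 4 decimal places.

[0, 0.3249, 1, 1.4608, 3, 4.2143]

Reading degrees in the order [a, b, c, d, e, f] gives [2, 2, 1, 3, 1, 1]; set D = diag(2, 2, 1, 3, 1, 1) and form L = D - A. Since every row of L sums to 0, the all-ones vector is in the kernel and 0 is an eigenvalue. By the matrix-tree theorem the graph has (1/6) * product of the nonzero eigenvalues = 1 spanning tree.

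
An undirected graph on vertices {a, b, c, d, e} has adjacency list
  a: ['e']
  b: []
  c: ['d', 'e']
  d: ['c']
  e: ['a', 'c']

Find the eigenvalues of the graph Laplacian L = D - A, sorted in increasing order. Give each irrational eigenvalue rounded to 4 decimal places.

Each diagonal entry of L is the vertex degree and each off-diagonal entry is -1 where an edge is present, 0 otherwise; in the order [a, b, c, d, e] the diagonal is [1, 0, 2, 1, 2]. Diagonalising L (or applying a numerical eigensolver to the 5x5 matrix) gives the spectrum above. The 2 zero eigenvalues correspond to the 2 connected components. The largest eigenvalue, 3.4142, is at most the vertex count 5. The eigenvalues sum to 6, which equals trace(L) = 2|E|.

[0, 0, 0.5858, 2, 3.4142]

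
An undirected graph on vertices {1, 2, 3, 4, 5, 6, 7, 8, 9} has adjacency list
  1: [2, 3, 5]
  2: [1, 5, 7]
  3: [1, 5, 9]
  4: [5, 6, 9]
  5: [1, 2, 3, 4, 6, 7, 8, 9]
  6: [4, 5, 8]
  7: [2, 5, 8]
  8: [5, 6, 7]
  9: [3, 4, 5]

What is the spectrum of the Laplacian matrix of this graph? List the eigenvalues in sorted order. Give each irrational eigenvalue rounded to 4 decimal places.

With the vertex order [1, 2, 3, 4, 5, 6, 7, 8, 9], the degrees are [3, 3, 3, 3, 8, 3, 3, 3, 3], giving D = diag(3, 3, 3, 3, 8, 3, 3, 3, 3) and L = D - A. Diagonalising L (or applying a numerical eigensolver to the 9x9 matrix) gives the spectrum above. The eigenvalues sum to 32, which equals trace(L) = 2|E|. There is one zero in the spectrum, matching the 1 component.

[0, 1.5858, 1.5858, 3, 3, 4.4142, 4.4142, 5, 9]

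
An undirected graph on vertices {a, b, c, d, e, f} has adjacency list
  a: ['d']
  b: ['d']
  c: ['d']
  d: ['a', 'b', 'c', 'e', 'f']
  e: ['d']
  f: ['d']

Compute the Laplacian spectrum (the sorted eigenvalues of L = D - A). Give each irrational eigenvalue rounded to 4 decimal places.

Each diagonal entry of L is the vertex degree and each off-diagonal entry is -1 where an edge is present, 0 otherwise; in the order [a, b, c, d, e, f] the diagonal is [1, 1, 1, 5, 1, 1]. Diagonalising L (or applying a numerical eigensolver to the 6x6 matrix) gives the spectrum above. The single zero eigenvalue shows the graph is connected. The largest eigenvalue, 6, is at most the vertex count 6.

[0, 1, 1, 1, 1, 6]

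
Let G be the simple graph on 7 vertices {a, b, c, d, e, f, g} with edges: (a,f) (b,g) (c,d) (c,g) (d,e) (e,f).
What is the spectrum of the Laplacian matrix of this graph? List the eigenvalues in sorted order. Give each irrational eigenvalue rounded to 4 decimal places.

Reading degrees in the order [a, b, c, d, e, f, g] gives [1, 1, 2, 2, 2, 2, 2]; set D = diag(1, 1, 2, 2, 2, 2, 2) and form L = D - A. The multiplicity of 0 as a Laplacian eigenvalue equals the number of connected components. The single zero eigenvalue shows the graph is connected.

[0, 0.1981, 0.7530, 1.5550, 2.4450, 3.2470, 3.8019]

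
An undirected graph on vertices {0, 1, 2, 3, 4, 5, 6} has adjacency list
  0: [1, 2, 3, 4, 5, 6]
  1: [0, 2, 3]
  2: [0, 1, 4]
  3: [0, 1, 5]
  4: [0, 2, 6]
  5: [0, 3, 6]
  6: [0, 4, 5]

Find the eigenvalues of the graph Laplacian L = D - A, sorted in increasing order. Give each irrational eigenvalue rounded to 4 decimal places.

[0, 2, 2, 4, 4, 5, 7]

Reading degrees in the order [0, 1, 2, 3, 4, 5, 6] gives [6, 3, 3, 3, 3, 3, 3]; set D = diag(6, 3, 3, 3, 3, 3, 3) and form L = D - A. The multiplicity of 0 as a Laplacian eigenvalue equals the number of connected components. By the matrix-tree theorem the graph has (1/7) * product of the nonzero eigenvalues = 320 spanning trees.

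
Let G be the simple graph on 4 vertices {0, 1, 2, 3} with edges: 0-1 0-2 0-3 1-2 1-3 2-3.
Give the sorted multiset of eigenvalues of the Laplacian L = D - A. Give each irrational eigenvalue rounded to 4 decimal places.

[0, 4, 4, 4]

With the vertex order [0, 1, 2, 3], the degrees are [3, 3, 3, 3], giving D = diag(3, 3, 3, 3) and L = D - A. The multiplicity of 0 as a Laplacian eigenvalue equals the number of connected components. The single zero eigenvalue shows the graph is connected. By the matrix-tree theorem the graph has (1/4) * product of the nonzero eigenvalues = 16 spanning trees.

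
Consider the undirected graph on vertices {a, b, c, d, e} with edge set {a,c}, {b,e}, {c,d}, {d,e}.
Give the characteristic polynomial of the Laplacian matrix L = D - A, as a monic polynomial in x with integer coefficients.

With the vertex order [a, b, c, d, e], the degrees are [1, 1, 2, 2, 2], giving D = diag(1, 1, 2, 2, 2) and L = D - A. L has integer entries, so p(x) = det(xI - L) has integer coefficients. Expanding the determinant yields x^5 - 8x^4 + 21x^3 - 20x^2 + 5x. The coefficient of x^4 equals -trace(L) = -8, matching the sum of degrees.

x^5 - 8x^4 + 21x^3 - 20x^2 + 5x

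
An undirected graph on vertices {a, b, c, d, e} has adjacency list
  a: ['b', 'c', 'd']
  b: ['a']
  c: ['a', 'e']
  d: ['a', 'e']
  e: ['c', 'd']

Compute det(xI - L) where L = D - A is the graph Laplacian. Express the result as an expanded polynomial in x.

With the vertex order [a, b, c, d, e], the degrees are [3, 1, 2, 2, 2], giving D = diag(3, 1, 2, 2, 2) and L = D - A. L has integer entries, so p(x) = det(xI - L) has integer coefficients. Expanding the determinant yields x^5 - 10x^4 + 34x^3 - 46x^2 + 20x. The coefficient of x^4 equals -trace(L) = -10, matching the sum of degrees. The largest eigenvalue, 4.4812, is at most the vertex count 5. By the matrix-tree theorem the graph has (1/5) * product of the nonzero eigenvalues = 4 spanning trees.

x^5 - 10x^4 + 34x^3 - 46x^2 + 20x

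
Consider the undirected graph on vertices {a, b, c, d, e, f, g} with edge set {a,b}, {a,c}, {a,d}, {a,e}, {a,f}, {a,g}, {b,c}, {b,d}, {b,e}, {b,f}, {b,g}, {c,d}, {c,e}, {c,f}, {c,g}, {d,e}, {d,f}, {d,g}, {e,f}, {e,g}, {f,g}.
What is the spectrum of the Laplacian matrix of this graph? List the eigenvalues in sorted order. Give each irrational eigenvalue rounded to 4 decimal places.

[0, 7, 7, 7, 7, 7, 7]

Reading degrees in the order [a, b, c, d, e, f, g] gives [6, 6, 6, 6, 6, 6, 6]; set D = diag(6, 6, 6, 6, 6, 6, 6) and form L = D - A. Diagonalising L (or applying a numerical eigensolver to the 7x7 matrix) gives the spectrum above. The single zero eigenvalue shows the graph is connected.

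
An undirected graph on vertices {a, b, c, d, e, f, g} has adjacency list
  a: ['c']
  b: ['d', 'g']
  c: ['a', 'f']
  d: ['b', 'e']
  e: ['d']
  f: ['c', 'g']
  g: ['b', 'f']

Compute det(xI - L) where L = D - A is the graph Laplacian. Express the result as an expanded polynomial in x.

Each diagonal entry of L is the vertex degree and each off-diagonal entry is -1 where an edge is present, 0 otherwise; in the order [a, b, c, d, e, f, g] the diagonal is [1, 2, 2, 2, 1, 2, 2]. L has integer entries, so p(x) = det(xI - L) has integer coefficients. Expanding the determinant yields x^7 - 12x^6 + 55x^5 - 120x^4 + 126x^3 - 56x^2 + 7x. The constant term is 0 because L is singular (the all-ones vector lies in its kernel). There is one zero in the spectrum, matching the 1 component.

x^7 - 12x^6 + 55x^5 - 120x^4 + 126x^3 - 56x^2 + 7x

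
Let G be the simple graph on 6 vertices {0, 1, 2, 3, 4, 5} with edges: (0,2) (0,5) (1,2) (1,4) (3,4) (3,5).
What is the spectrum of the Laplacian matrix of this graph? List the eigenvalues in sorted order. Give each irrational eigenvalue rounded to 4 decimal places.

[0, 1, 1, 3, 3, 4]

With the vertex order [0, 1, 2, 3, 4, 5], the degrees are [2, 2, 2, 2, 2, 2], giving D = diag(2, 2, 2, 2, 2, 2) and L = D - A. The multiplicity of 0 as a Laplacian eigenvalue equals the number of connected components.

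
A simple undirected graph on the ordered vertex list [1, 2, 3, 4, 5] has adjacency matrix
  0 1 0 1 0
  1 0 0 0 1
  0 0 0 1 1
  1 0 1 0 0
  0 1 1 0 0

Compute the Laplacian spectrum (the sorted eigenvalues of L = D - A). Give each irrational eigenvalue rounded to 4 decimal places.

With the vertex order [1, 2, 3, 4, 5], the degrees are [2, 2, 2, 2, 2], giving D = diag(2, 2, 2, 2, 2) and L = D - A. Diagonalising L (or applying a numerical eigensolver to the 5x5 matrix) gives the spectrum above. The single zero eigenvalue shows the graph is connected. The eigenvalues sum to 10, which equals trace(L) = 2|E|.

[0, 1.3820, 1.3820, 3.6180, 3.6180]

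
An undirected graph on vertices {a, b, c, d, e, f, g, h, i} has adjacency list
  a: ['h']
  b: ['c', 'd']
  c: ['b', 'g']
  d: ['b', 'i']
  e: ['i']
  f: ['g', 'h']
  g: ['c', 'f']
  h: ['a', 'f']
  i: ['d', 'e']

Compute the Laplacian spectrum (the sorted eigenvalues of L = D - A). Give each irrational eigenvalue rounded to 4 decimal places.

With the vertex order [a, b, c, d, e, f, g, h, i], the degrees are [1, 2, 2, 2, 1, 2, 2, 2, 2], giving D = diag(1, 2, 2, 2, 1, 2, 2, 2, 2) and L = D - A. Since every row of L sums to 0, the all-ones vector is in the kernel and 0 is an eigenvalue. The eigenvalues sum to 16, which equals trace(L) = 2|E|. There is one zero in the spectrum, matching the 1 component.

[0, 0.1206, 0.4679, 1, 1.6527, 2.3473, 3, 3.5321, 3.8794]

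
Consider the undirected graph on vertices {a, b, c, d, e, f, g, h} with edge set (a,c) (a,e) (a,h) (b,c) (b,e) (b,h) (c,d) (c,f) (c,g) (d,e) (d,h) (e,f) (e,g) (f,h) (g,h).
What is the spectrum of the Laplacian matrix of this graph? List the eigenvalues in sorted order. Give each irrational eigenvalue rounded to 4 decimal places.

With the vertex order [a, b, c, d, e, f, g, h], the degrees are [3, 3, 5, 3, 5, 3, 3, 5], giving D = diag(3, 3, 5, 3, 5, 3, 3, 5) and L = D - A. Since every row of L sums to 0, the all-ones vector is in the kernel and 0 is an eigenvalue.

[0, 3, 3, 3, 3, 5, 5, 8]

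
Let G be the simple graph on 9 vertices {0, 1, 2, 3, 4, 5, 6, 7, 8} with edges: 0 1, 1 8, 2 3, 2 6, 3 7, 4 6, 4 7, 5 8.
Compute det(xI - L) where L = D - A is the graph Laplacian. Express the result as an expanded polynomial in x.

x^9 - 16x^8 + 105x^7 - 364x^6 + 715x^5 - 790x^4 + 450x^3 - 100x^2

With the vertex order [0, 1, 2, 3, 4, 5, 6, 7, 8], the degrees are [1, 2, 2, 2, 2, 1, 2, 2, 2], giving D = diag(1, 2, 2, 2, 2, 1, 2, 2, 2) and L = D - A. L has integer entries, so p(x) = det(xI - L) has integer coefficients. Expanding the determinant yields x^9 - 16x^8 + 105x^7 - 364x^6 + 715x^5 - 790x^4 + 450x^3 - 100x^2. Since p(0) = det(-L) = 0, x divides p(x).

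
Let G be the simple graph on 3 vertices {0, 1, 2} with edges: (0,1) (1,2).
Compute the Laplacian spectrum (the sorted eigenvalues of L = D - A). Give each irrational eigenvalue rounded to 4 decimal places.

Each diagonal entry of L is the vertex degree and each off-diagonal entry is -1 where an edge is present, 0 otherwise; in the order [0, 1, 2] the diagonal is [1, 2, 1]. The multiplicity of 0 as a Laplacian eigenvalue equals the number of connected components. The single zero eigenvalue shows the graph is connected. The largest eigenvalue, 3, is at most the vertex count 3. By the matrix-tree theorem the graph has (1/3) * product of the nonzero eigenvalues = 1 spanning tree.

[0, 1, 3]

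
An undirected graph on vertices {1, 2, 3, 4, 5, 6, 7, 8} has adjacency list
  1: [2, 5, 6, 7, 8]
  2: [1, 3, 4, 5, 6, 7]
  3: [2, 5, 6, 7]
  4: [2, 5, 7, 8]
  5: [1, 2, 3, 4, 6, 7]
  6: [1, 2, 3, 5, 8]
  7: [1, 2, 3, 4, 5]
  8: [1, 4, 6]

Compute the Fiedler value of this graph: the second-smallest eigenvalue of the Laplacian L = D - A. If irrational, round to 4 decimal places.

Reading degrees in the order [1, 2, 3, 4, 5, 6, 7, 8] gives [5, 6, 4, 4, 6, 5, 5, 3]; set D = diag(5, 6, 4, 4, 6, 5, 5, 3) and form L = D - A. The smallest Laplacian eigenvalue is always 0. The next one, lambda_2 = 2.6726, measures how hard the graph is to disconnect: larger values mean better connectivity. There is one zero in the spectrum, matching the 1 component. The eigenvalues sum to 38, which equals trace(L) = 2|E|.

2.6726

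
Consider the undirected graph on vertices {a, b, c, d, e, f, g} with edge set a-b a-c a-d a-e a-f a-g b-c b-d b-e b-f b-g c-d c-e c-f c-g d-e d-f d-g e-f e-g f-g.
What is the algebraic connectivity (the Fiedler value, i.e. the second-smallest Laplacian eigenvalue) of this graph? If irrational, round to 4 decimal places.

Each diagonal entry of L is the vertex degree and each off-diagonal entry is -1 where an edge is present, 0 otherwise; in the order [a, b, c, d, e, f, g] the diagonal is [6, 6, 6, 6, 6, 6, 6]. Computing the eigenvalues of L and sorting gives [0, 7, 7, 7, 7, 7, 7]. The Fiedler value lambda_2 = 7 is strictly positive, so the graph is connected. The largest eigenvalue, 7, is at most the vertex count 7.

7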